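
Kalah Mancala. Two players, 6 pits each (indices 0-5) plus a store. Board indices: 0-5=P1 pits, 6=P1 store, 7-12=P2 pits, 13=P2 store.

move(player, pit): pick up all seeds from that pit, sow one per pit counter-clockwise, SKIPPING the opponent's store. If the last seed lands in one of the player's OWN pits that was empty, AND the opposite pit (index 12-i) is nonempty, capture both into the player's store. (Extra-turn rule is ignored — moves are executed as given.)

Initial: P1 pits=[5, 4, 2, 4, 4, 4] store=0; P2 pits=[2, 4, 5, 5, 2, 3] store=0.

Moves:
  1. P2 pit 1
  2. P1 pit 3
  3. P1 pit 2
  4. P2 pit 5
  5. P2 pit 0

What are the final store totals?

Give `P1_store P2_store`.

Answer: 1 1

Derivation:
Move 1: P2 pit1 -> P1=[5,4,2,4,4,4](0) P2=[2,0,6,6,3,4](0)
Move 2: P1 pit3 -> P1=[5,4,2,0,5,5](1) P2=[3,0,6,6,3,4](0)
Move 3: P1 pit2 -> P1=[5,4,0,1,6,5](1) P2=[3,0,6,6,3,4](0)
Move 4: P2 pit5 -> P1=[6,5,1,1,6,5](1) P2=[3,0,6,6,3,0](1)
Move 5: P2 pit0 -> P1=[6,5,1,1,6,5](1) P2=[0,1,7,7,3,0](1)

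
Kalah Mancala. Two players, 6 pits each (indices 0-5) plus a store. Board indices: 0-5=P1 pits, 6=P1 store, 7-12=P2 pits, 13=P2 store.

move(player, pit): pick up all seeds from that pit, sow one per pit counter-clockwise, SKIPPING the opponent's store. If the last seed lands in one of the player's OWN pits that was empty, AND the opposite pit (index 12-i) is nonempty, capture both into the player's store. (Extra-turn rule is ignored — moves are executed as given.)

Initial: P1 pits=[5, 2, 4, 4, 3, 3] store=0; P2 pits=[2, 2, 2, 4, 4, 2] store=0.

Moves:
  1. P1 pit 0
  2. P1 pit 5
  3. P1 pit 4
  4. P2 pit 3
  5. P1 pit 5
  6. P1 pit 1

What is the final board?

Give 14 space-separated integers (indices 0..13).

Move 1: P1 pit0 -> P1=[0,3,5,5,4,4](0) P2=[2,2,2,4,4,2](0)
Move 2: P1 pit5 -> P1=[0,3,5,5,4,0](1) P2=[3,3,3,4,4,2](0)
Move 3: P1 pit4 -> P1=[0,3,5,5,0,1](2) P2=[4,4,3,4,4,2](0)
Move 4: P2 pit3 -> P1=[1,3,5,5,0,1](2) P2=[4,4,3,0,5,3](1)
Move 5: P1 pit5 -> P1=[1,3,5,5,0,0](3) P2=[4,4,3,0,5,3](1)
Move 6: P1 pit1 -> P1=[1,0,6,6,0,0](8) P2=[4,0,3,0,5,3](1)

Answer: 1 0 6 6 0 0 8 4 0 3 0 5 3 1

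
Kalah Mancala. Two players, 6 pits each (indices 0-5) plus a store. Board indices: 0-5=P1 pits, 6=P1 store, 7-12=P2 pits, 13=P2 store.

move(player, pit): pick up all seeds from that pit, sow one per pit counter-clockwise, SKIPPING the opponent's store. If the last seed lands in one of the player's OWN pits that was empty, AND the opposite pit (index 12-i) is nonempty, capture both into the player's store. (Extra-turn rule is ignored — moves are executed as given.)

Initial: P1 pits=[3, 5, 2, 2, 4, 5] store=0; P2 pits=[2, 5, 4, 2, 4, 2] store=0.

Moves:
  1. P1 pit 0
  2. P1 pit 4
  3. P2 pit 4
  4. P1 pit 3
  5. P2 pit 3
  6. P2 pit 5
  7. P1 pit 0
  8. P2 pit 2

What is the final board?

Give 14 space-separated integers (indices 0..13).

Move 1: P1 pit0 -> P1=[0,6,3,3,4,5](0) P2=[2,5,4,2,4,2](0)
Move 2: P1 pit4 -> P1=[0,6,3,3,0,6](1) P2=[3,6,4,2,4,2](0)
Move 3: P2 pit4 -> P1=[1,7,3,3,0,6](1) P2=[3,6,4,2,0,3](1)
Move 4: P1 pit3 -> P1=[1,7,3,0,1,7](2) P2=[3,6,4,2,0,3](1)
Move 5: P2 pit3 -> P1=[1,7,3,0,1,7](2) P2=[3,6,4,0,1,4](1)
Move 6: P2 pit5 -> P1=[2,8,4,0,1,7](2) P2=[3,6,4,0,1,0](2)
Move 7: P1 pit0 -> P1=[0,9,5,0,1,7](2) P2=[3,6,4,0,1,0](2)
Move 8: P2 pit2 -> P1=[0,9,5,0,1,7](2) P2=[3,6,0,1,2,1](3)

Answer: 0 9 5 0 1 7 2 3 6 0 1 2 1 3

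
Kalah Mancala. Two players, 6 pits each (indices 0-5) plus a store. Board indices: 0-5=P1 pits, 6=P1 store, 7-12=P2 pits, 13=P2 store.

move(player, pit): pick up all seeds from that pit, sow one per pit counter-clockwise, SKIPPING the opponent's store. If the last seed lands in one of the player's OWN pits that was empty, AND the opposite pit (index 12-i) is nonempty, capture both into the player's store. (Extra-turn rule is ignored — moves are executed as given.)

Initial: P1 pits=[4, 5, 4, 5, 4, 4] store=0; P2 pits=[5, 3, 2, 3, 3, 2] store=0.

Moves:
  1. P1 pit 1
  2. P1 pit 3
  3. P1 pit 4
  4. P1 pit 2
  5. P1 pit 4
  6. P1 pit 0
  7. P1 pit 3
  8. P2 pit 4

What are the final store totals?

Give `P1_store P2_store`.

Move 1: P1 pit1 -> P1=[4,0,5,6,5,5](1) P2=[5,3,2,3,3,2](0)
Move 2: P1 pit3 -> P1=[4,0,5,0,6,6](2) P2=[6,4,3,3,3,2](0)
Move 3: P1 pit4 -> P1=[4,0,5,0,0,7](3) P2=[7,5,4,4,3,2](0)
Move 4: P1 pit2 -> P1=[4,0,0,1,1,8](4) P2=[8,5,4,4,3,2](0)
Move 5: P1 pit4 -> P1=[4,0,0,1,0,9](4) P2=[8,5,4,4,3,2](0)
Move 6: P1 pit0 -> P1=[0,1,1,2,0,9](10) P2=[8,0,4,4,3,2](0)
Move 7: P1 pit3 -> P1=[0,1,1,0,1,10](10) P2=[8,0,4,4,3,2](0)
Move 8: P2 pit4 -> P1=[1,1,1,0,1,10](10) P2=[8,0,4,4,0,3](1)

Answer: 10 1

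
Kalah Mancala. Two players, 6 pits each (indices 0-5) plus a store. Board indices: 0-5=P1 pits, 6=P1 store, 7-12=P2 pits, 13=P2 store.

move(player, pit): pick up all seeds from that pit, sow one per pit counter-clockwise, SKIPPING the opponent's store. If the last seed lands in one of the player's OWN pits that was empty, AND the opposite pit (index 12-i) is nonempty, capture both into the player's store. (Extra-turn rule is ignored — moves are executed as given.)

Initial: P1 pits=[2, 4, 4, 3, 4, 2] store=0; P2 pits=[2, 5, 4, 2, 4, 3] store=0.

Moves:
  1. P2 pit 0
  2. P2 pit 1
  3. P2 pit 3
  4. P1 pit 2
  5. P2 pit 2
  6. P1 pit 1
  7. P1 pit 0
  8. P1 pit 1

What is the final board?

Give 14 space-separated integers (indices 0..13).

Answer: 0 0 3 6 7 4 2 0 0 0 1 7 6 3

Derivation:
Move 1: P2 pit0 -> P1=[2,4,4,3,4,2](0) P2=[0,6,5,2,4,3](0)
Move 2: P2 pit1 -> P1=[3,4,4,3,4,2](0) P2=[0,0,6,3,5,4](1)
Move 3: P2 pit3 -> P1=[3,4,4,3,4,2](0) P2=[0,0,6,0,6,5](2)
Move 4: P1 pit2 -> P1=[3,4,0,4,5,3](1) P2=[0,0,6,0,6,5](2)
Move 5: P2 pit2 -> P1=[4,5,0,4,5,3](1) P2=[0,0,0,1,7,6](3)
Move 6: P1 pit1 -> P1=[4,0,1,5,6,4](2) P2=[0,0,0,1,7,6](3)
Move 7: P1 pit0 -> P1=[0,1,2,6,7,4](2) P2=[0,0,0,1,7,6](3)
Move 8: P1 pit1 -> P1=[0,0,3,6,7,4](2) P2=[0,0,0,1,7,6](3)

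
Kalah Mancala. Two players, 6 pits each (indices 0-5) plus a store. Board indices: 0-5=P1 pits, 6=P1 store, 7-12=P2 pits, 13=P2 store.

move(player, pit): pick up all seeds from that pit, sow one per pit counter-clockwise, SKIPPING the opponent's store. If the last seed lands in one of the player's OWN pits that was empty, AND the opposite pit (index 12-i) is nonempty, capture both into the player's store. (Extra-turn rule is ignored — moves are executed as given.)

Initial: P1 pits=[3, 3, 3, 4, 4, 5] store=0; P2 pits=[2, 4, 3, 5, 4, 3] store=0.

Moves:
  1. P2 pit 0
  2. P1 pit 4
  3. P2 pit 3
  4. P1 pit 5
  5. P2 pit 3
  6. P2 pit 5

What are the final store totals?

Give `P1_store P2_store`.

Move 1: P2 pit0 -> P1=[3,3,3,4,4,5](0) P2=[0,5,4,5,4,3](0)
Move 2: P1 pit4 -> P1=[3,3,3,4,0,6](1) P2=[1,6,4,5,4,3](0)
Move 3: P2 pit3 -> P1=[4,4,3,4,0,6](1) P2=[1,6,4,0,5,4](1)
Move 4: P1 pit5 -> P1=[4,4,3,4,0,0](2) P2=[2,7,5,1,6,4](1)
Move 5: P2 pit3 -> P1=[4,4,3,4,0,0](2) P2=[2,7,5,0,7,4](1)
Move 6: P2 pit5 -> P1=[5,5,4,4,0,0](2) P2=[2,7,5,0,7,0](2)

Answer: 2 2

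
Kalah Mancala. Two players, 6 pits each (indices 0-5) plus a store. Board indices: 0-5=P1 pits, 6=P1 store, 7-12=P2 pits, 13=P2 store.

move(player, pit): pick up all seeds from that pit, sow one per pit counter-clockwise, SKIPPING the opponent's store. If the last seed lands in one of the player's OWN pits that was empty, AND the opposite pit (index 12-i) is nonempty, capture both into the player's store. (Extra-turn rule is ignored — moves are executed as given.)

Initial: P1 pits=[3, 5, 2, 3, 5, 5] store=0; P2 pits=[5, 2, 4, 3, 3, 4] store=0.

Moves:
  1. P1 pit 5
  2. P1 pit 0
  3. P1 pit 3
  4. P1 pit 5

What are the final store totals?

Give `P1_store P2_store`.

Answer: 3 0

Derivation:
Move 1: P1 pit5 -> P1=[3,5,2,3,5,0](1) P2=[6,3,5,4,3,4](0)
Move 2: P1 pit0 -> P1=[0,6,3,4,5,0](1) P2=[6,3,5,4,3,4](0)
Move 3: P1 pit3 -> P1=[0,6,3,0,6,1](2) P2=[7,3,5,4,3,4](0)
Move 4: P1 pit5 -> P1=[0,6,3,0,6,0](3) P2=[7,3,5,4,3,4](0)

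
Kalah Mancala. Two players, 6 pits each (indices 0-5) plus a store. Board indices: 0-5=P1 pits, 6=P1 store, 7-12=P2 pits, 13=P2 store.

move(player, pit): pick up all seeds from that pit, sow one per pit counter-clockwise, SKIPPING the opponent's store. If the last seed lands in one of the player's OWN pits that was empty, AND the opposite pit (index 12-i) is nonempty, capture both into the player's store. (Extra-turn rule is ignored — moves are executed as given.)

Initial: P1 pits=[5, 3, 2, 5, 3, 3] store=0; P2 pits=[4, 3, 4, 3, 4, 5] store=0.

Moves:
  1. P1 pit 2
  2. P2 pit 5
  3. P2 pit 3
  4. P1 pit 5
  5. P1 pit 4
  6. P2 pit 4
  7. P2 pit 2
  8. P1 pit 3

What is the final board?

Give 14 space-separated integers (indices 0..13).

Move 1: P1 pit2 -> P1=[5,3,0,6,4,3](0) P2=[4,3,4,3,4,5](0)
Move 2: P2 pit5 -> P1=[6,4,1,7,4,3](0) P2=[4,3,4,3,4,0](1)
Move 3: P2 pit3 -> P1=[6,4,1,7,4,3](0) P2=[4,3,4,0,5,1](2)
Move 4: P1 pit5 -> P1=[6,4,1,7,4,0](1) P2=[5,4,4,0,5,1](2)
Move 5: P1 pit4 -> P1=[6,4,1,7,0,1](2) P2=[6,5,4,0,5,1](2)
Move 6: P2 pit4 -> P1=[7,5,2,7,0,1](2) P2=[6,5,4,0,0,2](3)
Move 7: P2 pit2 -> P1=[7,5,2,7,0,1](2) P2=[6,5,0,1,1,3](4)
Move 8: P1 pit3 -> P1=[7,5,2,0,1,2](3) P2=[7,6,1,2,1,3](4)

Answer: 7 5 2 0 1 2 3 7 6 1 2 1 3 4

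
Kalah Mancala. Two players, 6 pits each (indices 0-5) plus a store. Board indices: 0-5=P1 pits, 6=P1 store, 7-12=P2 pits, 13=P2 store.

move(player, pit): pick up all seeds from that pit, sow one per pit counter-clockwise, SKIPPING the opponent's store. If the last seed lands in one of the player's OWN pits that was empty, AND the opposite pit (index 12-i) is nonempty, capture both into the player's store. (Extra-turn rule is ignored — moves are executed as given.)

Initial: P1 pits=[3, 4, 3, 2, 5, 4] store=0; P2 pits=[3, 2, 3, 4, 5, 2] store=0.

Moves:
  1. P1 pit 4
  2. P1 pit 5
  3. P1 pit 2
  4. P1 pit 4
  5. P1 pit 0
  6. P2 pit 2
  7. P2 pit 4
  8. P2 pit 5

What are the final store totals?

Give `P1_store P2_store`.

Answer: 8 3

Derivation:
Move 1: P1 pit4 -> P1=[3,4,3,2,0,5](1) P2=[4,3,4,4,5,2](0)
Move 2: P1 pit5 -> P1=[3,4,3,2,0,0](2) P2=[5,4,5,5,5,2](0)
Move 3: P1 pit2 -> P1=[3,4,0,3,1,0](8) P2=[0,4,5,5,5,2](0)
Move 4: P1 pit4 -> P1=[3,4,0,3,0,1](8) P2=[0,4,5,5,5,2](0)
Move 5: P1 pit0 -> P1=[0,5,1,4,0,1](8) P2=[0,4,5,5,5,2](0)
Move 6: P2 pit2 -> P1=[1,5,1,4,0,1](8) P2=[0,4,0,6,6,3](1)
Move 7: P2 pit4 -> P1=[2,6,2,5,0,1](8) P2=[0,4,0,6,0,4](2)
Move 8: P2 pit5 -> P1=[3,7,3,5,0,1](8) P2=[0,4,0,6,0,0](3)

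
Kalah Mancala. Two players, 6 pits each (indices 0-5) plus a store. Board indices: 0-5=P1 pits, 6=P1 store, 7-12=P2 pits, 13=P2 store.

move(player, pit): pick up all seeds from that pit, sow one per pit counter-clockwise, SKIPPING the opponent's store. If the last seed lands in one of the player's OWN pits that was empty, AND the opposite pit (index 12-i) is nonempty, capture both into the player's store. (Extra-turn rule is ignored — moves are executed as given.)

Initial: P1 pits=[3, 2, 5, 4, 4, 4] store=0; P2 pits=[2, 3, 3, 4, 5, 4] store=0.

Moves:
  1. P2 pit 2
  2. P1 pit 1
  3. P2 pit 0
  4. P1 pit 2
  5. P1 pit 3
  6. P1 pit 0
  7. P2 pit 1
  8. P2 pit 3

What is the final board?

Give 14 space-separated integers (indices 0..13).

Move 1: P2 pit2 -> P1=[3,2,5,4,4,4](0) P2=[2,3,0,5,6,5](0)
Move 2: P1 pit1 -> P1=[3,0,6,5,4,4](0) P2=[2,3,0,5,6,5](0)
Move 3: P2 pit0 -> P1=[3,0,6,0,4,4](0) P2=[0,4,0,5,6,5](6)
Move 4: P1 pit2 -> P1=[3,0,0,1,5,5](1) P2=[1,5,0,5,6,5](6)
Move 5: P1 pit3 -> P1=[3,0,0,0,6,5](1) P2=[1,5,0,5,6,5](6)
Move 6: P1 pit0 -> P1=[0,1,1,1,6,5](1) P2=[1,5,0,5,6,5](6)
Move 7: P2 pit1 -> P1=[0,1,1,1,6,5](1) P2=[1,0,1,6,7,6](7)
Move 8: P2 pit3 -> P1=[1,2,2,1,6,5](1) P2=[1,0,1,0,8,7](8)

Answer: 1 2 2 1 6 5 1 1 0 1 0 8 7 8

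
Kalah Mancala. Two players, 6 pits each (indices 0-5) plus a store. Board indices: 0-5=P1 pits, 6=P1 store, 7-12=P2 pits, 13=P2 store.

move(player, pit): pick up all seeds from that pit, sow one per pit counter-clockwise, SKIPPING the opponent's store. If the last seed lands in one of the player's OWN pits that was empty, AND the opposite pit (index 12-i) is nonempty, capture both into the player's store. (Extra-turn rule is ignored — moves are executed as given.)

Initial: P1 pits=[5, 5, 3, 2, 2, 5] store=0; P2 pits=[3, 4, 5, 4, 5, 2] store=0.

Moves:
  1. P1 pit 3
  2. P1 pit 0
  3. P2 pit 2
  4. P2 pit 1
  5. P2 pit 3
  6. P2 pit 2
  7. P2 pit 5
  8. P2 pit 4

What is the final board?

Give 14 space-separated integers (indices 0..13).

Move 1: P1 pit3 -> P1=[5,5,3,0,3,6](0) P2=[3,4,5,4,5,2](0)
Move 2: P1 pit0 -> P1=[0,6,4,1,4,7](0) P2=[3,4,5,4,5,2](0)
Move 3: P2 pit2 -> P1=[1,6,4,1,4,7](0) P2=[3,4,0,5,6,3](1)
Move 4: P2 pit1 -> P1=[1,6,4,1,4,7](0) P2=[3,0,1,6,7,4](1)
Move 5: P2 pit3 -> P1=[2,7,5,1,4,7](0) P2=[3,0,1,0,8,5](2)
Move 6: P2 pit2 -> P1=[2,7,0,1,4,7](0) P2=[3,0,0,0,8,5](8)
Move 7: P2 pit5 -> P1=[3,8,1,2,4,7](0) P2=[3,0,0,0,8,0](9)
Move 8: P2 pit4 -> P1=[4,9,2,3,5,8](0) P2=[3,0,0,0,0,1](10)

Answer: 4 9 2 3 5 8 0 3 0 0 0 0 1 10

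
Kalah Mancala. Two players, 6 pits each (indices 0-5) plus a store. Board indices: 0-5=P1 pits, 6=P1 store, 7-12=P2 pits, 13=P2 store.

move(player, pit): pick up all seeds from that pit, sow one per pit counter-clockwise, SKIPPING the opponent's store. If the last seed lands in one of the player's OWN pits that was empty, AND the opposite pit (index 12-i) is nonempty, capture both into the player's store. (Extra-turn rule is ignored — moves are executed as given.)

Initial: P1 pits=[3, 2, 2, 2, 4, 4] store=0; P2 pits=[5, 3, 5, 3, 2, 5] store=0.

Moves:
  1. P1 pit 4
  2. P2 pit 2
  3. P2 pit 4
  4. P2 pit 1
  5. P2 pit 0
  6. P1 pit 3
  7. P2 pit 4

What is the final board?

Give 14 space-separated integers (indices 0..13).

Move 1: P1 pit4 -> P1=[3,2,2,2,0,5](1) P2=[6,4,5,3,2,5](0)
Move 2: P2 pit2 -> P1=[4,2,2,2,0,5](1) P2=[6,4,0,4,3,6](1)
Move 3: P2 pit4 -> P1=[5,2,2,2,0,5](1) P2=[6,4,0,4,0,7](2)
Move 4: P2 pit1 -> P1=[5,2,2,2,0,5](1) P2=[6,0,1,5,1,8](2)
Move 5: P2 pit0 -> P1=[5,2,2,2,0,5](1) P2=[0,1,2,6,2,9](3)
Move 6: P1 pit3 -> P1=[5,2,2,0,1,6](1) P2=[0,1,2,6,2,9](3)
Move 7: P2 pit4 -> P1=[5,2,2,0,1,6](1) P2=[0,1,2,6,0,10](4)

Answer: 5 2 2 0 1 6 1 0 1 2 6 0 10 4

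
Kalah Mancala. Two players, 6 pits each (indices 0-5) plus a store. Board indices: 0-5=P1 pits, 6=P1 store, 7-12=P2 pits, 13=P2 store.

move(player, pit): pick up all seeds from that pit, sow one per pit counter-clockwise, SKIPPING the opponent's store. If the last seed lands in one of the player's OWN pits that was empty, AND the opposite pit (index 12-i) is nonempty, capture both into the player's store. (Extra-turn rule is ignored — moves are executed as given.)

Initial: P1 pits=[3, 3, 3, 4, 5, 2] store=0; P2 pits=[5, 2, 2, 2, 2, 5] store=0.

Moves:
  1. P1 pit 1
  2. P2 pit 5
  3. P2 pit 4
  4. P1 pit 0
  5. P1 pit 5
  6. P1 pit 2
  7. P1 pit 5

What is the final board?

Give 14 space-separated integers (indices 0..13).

Answer: 0 2 0 8 8 0 3 7 3 2 2 0 1 2

Derivation:
Move 1: P1 pit1 -> P1=[3,0,4,5,6,2](0) P2=[5,2,2,2,2,5](0)
Move 2: P2 pit5 -> P1=[4,1,5,6,6,2](0) P2=[5,2,2,2,2,0](1)
Move 3: P2 pit4 -> P1=[4,1,5,6,6,2](0) P2=[5,2,2,2,0,1](2)
Move 4: P1 pit0 -> P1=[0,2,6,7,7,2](0) P2=[5,2,2,2,0,1](2)
Move 5: P1 pit5 -> P1=[0,2,6,7,7,0](1) P2=[6,2,2,2,0,1](2)
Move 6: P1 pit2 -> P1=[0,2,0,8,8,1](2) P2=[7,3,2,2,0,1](2)
Move 7: P1 pit5 -> P1=[0,2,0,8,8,0](3) P2=[7,3,2,2,0,1](2)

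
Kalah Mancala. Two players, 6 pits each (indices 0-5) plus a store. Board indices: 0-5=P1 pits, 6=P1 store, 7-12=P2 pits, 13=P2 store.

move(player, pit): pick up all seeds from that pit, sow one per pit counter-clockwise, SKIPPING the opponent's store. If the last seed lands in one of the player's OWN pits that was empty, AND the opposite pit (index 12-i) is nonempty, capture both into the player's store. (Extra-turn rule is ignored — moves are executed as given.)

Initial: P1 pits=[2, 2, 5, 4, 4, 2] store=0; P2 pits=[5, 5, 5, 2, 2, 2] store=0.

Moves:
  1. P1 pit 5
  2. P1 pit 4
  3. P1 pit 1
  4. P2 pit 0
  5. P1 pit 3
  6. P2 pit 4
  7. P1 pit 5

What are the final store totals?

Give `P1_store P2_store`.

Move 1: P1 pit5 -> P1=[2,2,5,4,4,0](1) P2=[6,5,5,2,2,2](0)
Move 2: P1 pit4 -> P1=[2,2,5,4,0,1](2) P2=[7,6,5,2,2,2](0)
Move 3: P1 pit1 -> P1=[2,0,6,5,0,1](2) P2=[7,6,5,2,2,2](0)
Move 4: P2 pit0 -> P1=[3,0,6,5,0,1](2) P2=[0,7,6,3,3,3](1)
Move 5: P1 pit3 -> P1=[3,0,6,0,1,2](3) P2=[1,8,6,3,3,3](1)
Move 6: P2 pit4 -> P1=[4,0,6,0,1,2](3) P2=[1,8,6,3,0,4](2)
Move 7: P1 pit5 -> P1=[4,0,6,0,1,0](4) P2=[2,8,6,3,0,4](2)

Answer: 4 2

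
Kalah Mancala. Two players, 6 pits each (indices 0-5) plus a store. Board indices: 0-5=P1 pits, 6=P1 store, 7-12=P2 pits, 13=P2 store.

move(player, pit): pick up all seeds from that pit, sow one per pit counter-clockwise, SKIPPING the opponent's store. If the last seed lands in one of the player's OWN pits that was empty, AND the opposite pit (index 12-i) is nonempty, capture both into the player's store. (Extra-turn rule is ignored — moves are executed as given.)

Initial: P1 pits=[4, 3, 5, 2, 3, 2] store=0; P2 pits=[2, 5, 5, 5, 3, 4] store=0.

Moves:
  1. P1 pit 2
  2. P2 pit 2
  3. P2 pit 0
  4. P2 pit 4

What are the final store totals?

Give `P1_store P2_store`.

Move 1: P1 pit2 -> P1=[4,3,0,3,4,3](1) P2=[3,5,5,5,3,4](0)
Move 2: P2 pit2 -> P1=[5,3,0,3,4,3](1) P2=[3,5,0,6,4,5](1)
Move 3: P2 pit0 -> P1=[5,3,0,3,4,3](1) P2=[0,6,1,7,4,5](1)
Move 4: P2 pit4 -> P1=[6,4,0,3,4,3](1) P2=[0,6,1,7,0,6](2)

Answer: 1 2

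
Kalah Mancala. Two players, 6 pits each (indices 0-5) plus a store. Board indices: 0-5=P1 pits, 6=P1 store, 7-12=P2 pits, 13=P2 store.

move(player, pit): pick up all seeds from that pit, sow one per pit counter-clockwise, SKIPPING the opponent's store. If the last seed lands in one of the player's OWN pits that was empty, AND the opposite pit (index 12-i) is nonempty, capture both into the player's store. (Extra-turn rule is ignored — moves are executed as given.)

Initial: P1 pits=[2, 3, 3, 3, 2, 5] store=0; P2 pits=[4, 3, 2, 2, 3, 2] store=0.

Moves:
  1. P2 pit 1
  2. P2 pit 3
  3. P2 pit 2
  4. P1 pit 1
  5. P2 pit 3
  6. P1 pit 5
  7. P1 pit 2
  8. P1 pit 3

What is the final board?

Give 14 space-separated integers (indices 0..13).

Move 1: P2 pit1 -> P1=[2,3,3,3,2,5](0) P2=[4,0,3,3,4,2](0)
Move 2: P2 pit3 -> P1=[2,3,3,3,2,5](0) P2=[4,0,3,0,5,3](1)
Move 3: P2 pit2 -> P1=[2,3,3,3,2,5](0) P2=[4,0,0,1,6,4](1)
Move 4: P1 pit1 -> P1=[2,0,4,4,3,5](0) P2=[4,0,0,1,6,4](1)
Move 5: P2 pit3 -> P1=[2,0,4,4,3,5](0) P2=[4,0,0,0,7,4](1)
Move 6: P1 pit5 -> P1=[2,0,4,4,3,0](1) P2=[5,1,1,1,7,4](1)
Move 7: P1 pit2 -> P1=[2,0,0,5,4,1](2) P2=[5,1,1,1,7,4](1)
Move 8: P1 pit3 -> P1=[2,0,0,0,5,2](3) P2=[6,2,1,1,7,4](1)

Answer: 2 0 0 0 5 2 3 6 2 1 1 7 4 1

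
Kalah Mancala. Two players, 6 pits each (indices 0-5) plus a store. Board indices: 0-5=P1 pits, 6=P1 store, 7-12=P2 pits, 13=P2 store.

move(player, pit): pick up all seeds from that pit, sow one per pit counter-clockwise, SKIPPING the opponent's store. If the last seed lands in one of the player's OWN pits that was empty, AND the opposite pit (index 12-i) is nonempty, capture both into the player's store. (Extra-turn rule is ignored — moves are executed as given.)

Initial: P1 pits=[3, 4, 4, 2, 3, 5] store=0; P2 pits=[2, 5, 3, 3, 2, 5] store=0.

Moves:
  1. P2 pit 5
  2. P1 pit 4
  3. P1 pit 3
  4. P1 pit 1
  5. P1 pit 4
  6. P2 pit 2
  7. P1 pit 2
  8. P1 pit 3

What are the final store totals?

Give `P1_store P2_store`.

Answer: 5 6

Derivation:
Move 1: P2 pit5 -> P1=[4,5,5,3,3,5](0) P2=[2,5,3,3,2,0](1)
Move 2: P1 pit4 -> P1=[4,5,5,3,0,6](1) P2=[3,5,3,3,2,0](1)
Move 3: P1 pit3 -> P1=[4,5,5,0,1,7](2) P2=[3,5,3,3,2,0](1)
Move 4: P1 pit1 -> P1=[4,0,6,1,2,8](3) P2=[3,5,3,3,2,0](1)
Move 5: P1 pit4 -> P1=[4,0,6,1,0,9](4) P2=[3,5,3,3,2,0](1)
Move 6: P2 pit2 -> P1=[0,0,6,1,0,9](4) P2=[3,5,0,4,3,0](6)
Move 7: P1 pit2 -> P1=[0,0,0,2,1,10](5) P2=[4,6,0,4,3,0](6)
Move 8: P1 pit3 -> P1=[0,0,0,0,2,11](5) P2=[4,6,0,4,3,0](6)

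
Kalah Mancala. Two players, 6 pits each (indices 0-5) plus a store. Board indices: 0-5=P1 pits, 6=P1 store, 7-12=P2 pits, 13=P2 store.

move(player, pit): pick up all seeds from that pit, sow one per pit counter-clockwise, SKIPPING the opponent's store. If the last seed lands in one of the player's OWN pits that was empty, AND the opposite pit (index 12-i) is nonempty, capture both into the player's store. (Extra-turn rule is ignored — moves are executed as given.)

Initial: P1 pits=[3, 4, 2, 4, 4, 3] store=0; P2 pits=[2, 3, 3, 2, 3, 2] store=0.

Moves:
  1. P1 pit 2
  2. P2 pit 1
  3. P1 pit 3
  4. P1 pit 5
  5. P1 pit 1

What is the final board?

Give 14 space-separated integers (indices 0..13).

Answer: 3 0 1 1 7 0 7 0 2 5 3 4 2 0

Derivation:
Move 1: P1 pit2 -> P1=[3,4,0,5,5,3](0) P2=[2,3,3,2,3,2](0)
Move 2: P2 pit1 -> P1=[3,4,0,5,5,3](0) P2=[2,0,4,3,4,2](0)
Move 3: P1 pit3 -> P1=[3,4,0,0,6,4](1) P2=[3,1,4,3,4,2](0)
Move 4: P1 pit5 -> P1=[3,4,0,0,6,0](2) P2=[4,2,5,3,4,2](0)
Move 5: P1 pit1 -> P1=[3,0,1,1,7,0](7) P2=[0,2,5,3,4,2](0)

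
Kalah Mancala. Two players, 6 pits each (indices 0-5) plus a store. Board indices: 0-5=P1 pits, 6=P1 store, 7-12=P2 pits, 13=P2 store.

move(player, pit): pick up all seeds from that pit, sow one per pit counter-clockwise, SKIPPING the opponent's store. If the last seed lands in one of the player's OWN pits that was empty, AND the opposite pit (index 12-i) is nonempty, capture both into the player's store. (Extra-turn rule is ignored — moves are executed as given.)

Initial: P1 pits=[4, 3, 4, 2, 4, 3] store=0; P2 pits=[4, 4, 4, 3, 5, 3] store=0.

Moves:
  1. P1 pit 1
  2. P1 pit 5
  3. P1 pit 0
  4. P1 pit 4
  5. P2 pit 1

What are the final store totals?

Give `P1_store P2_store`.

Move 1: P1 pit1 -> P1=[4,0,5,3,5,3](0) P2=[4,4,4,3,5,3](0)
Move 2: P1 pit5 -> P1=[4,0,5,3,5,0](1) P2=[5,5,4,3,5,3](0)
Move 3: P1 pit0 -> P1=[0,1,6,4,6,0](1) P2=[5,5,4,3,5,3](0)
Move 4: P1 pit4 -> P1=[0,1,6,4,0,1](2) P2=[6,6,5,4,5,3](0)
Move 5: P2 pit1 -> P1=[1,1,6,4,0,1](2) P2=[6,0,6,5,6,4](1)

Answer: 2 1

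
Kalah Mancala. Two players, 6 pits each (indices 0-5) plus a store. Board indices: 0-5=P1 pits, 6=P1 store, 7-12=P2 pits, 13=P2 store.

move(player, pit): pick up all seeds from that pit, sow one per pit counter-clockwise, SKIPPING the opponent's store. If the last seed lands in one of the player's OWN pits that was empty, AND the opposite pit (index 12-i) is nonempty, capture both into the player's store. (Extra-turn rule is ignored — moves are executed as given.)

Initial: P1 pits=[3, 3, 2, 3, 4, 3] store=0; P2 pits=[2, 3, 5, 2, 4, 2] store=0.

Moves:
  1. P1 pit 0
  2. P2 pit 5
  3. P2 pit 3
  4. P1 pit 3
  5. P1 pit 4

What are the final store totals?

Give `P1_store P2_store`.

Answer: 2 3

Derivation:
Move 1: P1 pit0 -> P1=[0,4,3,4,4,3](0) P2=[2,3,5,2,4,2](0)
Move 2: P2 pit5 -> P1=[1,4,3,4,4,3](0) P2=[2,3,5,2,4,0](1)
Move 3: P2 pit3 -> P1=[0,4,3,4,4,3](0) P2=[2,3,5,0,5,0](3)
Move 4: P1 pit3 -> P1=[0,4,3,0,5,4](1) P2=[3,3,5,0,5,0](3)
Move 5: P1 pit4 -> P1=[0,4,3,0,0,5](2) P2=[4,4,6,0,5,0](3)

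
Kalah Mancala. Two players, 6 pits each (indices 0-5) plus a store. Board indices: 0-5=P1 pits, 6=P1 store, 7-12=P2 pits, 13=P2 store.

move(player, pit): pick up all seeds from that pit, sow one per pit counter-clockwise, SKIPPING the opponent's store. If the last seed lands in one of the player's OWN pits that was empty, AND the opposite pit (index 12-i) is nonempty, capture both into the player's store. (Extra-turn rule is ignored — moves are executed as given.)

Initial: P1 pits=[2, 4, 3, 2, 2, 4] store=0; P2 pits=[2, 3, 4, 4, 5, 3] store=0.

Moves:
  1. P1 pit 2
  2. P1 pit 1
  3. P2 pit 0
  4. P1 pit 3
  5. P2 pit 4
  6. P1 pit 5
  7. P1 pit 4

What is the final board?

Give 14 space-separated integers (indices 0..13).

Answer: 3 1 2 0 0 1 3 3 6 7 5 1 5 1

Derivation:
Move 1: P1 pit2 -> P1=[2,4,0,3,3,5](0) P2=[2,3,4,4,5,3](0)
Move 2: P1 pit1 -> P1=[2,0,1,4,4,6](0) P2=[2,3,4,4,5,3](0)
Move 3: P2 pit0 -> P1=[2,0,1,4,4,6](0) P2=[0,4,5,4,5,3](0)
Move 4: P1 pit3 -> P1=[2,0,1,0,5,7](1) P2=[1,4,5,4,5,3](0)
Move 5: P2 pit4 -> P1=[3,1,2,0,5,7](1) P2=[1,4,5,4,0,4](1)
Move 6: P1 pit5 -> P1=[3,1,2,0,5,0](2) P2=[2,5,6,5,1,5](1)
Move 7: P1 pit4 -> P1=[3,1,2,0,0,1](3) P2=[3,6,7,5,1,5](1)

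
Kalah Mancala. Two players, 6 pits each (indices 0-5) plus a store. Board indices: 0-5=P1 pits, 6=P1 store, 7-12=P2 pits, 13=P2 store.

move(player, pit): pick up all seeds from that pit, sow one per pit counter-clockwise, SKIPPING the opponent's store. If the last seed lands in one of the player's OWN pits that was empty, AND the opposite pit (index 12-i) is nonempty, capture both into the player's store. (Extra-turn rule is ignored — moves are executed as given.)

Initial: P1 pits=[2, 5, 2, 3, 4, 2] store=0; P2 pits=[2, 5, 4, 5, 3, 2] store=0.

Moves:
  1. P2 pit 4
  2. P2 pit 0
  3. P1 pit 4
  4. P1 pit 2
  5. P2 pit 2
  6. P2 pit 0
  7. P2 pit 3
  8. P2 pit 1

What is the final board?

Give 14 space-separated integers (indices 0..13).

Answer: 5 6 1 0 0 3 9 0 0 0 0 2 5 8

Derivation:
Move 1: P2 pit4 -> P1=[3,5,2,3,4,2](0) P2=[2,5,4,5,0,3](1)
Move 2: P2 pit0 -> P1=[3,5,2,3,4,2](0) P2=[0,6,5,5,0,3](1)
Move 3: P1 pit4 -> P1=[3,5,2,3,0,3](1) P2=[1,7,5,5,0,3](1)
Move 4: P1 pit2 -> P1=[3,5,0,4,0,3](9) P2=[1,0,5,5,0,3](1)
Move 5: P2 pit2 -> P1=[4,5,0,4,0,3](9) P2=[1,0,0,6,1,4](2)
Move 6: P2 pit0 -> P1=[4,5,0,4,0,3](9) P2=[0,1,0,6,1,4](2)
Move 7: P2 pit3 -> P1=[5,6,1,4,0,3](9) P2=[0,1,0,0,2,5](3)
Move 8: P2 pit1 -> P1=[5,6,1,0,0,3](9) P2=[0,0,0,0,2,5](8)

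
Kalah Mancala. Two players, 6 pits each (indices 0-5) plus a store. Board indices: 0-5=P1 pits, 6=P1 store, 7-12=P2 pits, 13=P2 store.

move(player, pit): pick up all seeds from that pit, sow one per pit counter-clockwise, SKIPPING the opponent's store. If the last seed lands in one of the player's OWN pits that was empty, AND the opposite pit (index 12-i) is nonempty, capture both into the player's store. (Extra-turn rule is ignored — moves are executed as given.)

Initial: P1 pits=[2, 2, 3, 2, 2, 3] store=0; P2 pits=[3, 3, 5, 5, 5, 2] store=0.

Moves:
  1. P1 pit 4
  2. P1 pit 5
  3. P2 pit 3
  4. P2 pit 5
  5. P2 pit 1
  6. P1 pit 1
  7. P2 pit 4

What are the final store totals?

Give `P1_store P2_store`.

Move 1: P1 pit4 -> P1=[2,2,3,2,0,4](1) P2=[3,3,5,5,5,2](0)
Move 2: P1 pit5 -> P1=[2,2,3,2,0,0](2) P2=[4,4,6,5,5,2](0)
Move 3: P2 pit3 -> P1=[3,3,3,2,0,0](2) P2=[4,4,6,0,6,3](1)
Move 4: P2 pit5 -> P1=[4,4,3,2,0,0](2) P2=[4,4,6,0,6,0](2)
Move 5: P2 pit1 -> P1=[0,4,3,2,0,0](2) P2=[4,0,7,1,7,0](7)
Move 6: P1 pit1 -> P1=[0,0,4,3,1,0](7) P2=[0,0,7,1,7,0](7)
Move 7: P2 pit4 -> P1=[1,1,5,4,2,0](7) P2=[0,0,7,1,0,1](8)

Answer: 7 8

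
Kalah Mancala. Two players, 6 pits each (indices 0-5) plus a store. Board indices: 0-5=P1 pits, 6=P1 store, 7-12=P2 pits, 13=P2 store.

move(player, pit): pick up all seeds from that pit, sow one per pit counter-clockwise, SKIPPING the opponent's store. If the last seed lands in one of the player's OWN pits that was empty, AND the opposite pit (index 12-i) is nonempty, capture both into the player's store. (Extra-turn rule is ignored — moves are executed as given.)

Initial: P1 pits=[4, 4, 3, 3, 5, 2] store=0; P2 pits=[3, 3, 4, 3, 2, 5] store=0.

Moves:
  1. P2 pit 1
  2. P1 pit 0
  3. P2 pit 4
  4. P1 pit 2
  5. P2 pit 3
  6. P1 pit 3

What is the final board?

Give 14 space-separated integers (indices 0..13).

Move 1: P2 pit1 -> P1=[4,4,3,3,5,2](0) P2=[3,0,5,4,3,5](0)
Move 2: P1 pit0 -> P1=[0,5,4,4,6,2](0) P2=[3,0,5,4,3,5](0)
Move 3: P2 pit4 -> P1=[1,5,4,4,6,2](0) P2=[3,0,5,4,0,6](1)
Move 4: P1 pit2 -> P1=[1,5,0,5,7,3](1) P2=[3,0,5,4,0,6](1)
Move 5: P2 pit3 -> P1=[2,5,0,5,7,3](1) P2=[3,0,5,0,1,7](2)
Move 6: P1 pit3 -> P1=[2,5,0,0,8,4](2) P2=[4,1,5,0,1,7](2)

Answer: 2 5 0 0 8 4 2 4 1 5 0 1 7 2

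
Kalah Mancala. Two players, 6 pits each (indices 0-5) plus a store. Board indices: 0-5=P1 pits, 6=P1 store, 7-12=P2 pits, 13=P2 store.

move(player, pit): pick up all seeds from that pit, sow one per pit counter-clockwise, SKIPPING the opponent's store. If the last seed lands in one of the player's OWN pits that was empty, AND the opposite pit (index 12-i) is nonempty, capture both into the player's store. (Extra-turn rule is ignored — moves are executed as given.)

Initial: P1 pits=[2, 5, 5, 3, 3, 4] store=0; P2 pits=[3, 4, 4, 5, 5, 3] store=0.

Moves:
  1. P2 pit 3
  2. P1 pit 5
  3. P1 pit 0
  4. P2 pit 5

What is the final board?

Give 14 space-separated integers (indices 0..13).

Answer: 1 8 7 4 3 0 1 4 5 5 0 6 0 2

Derivation:
Move 1: P2 pit3 -> P1=[3,6,5,3,3,4](0) P2=[3,4,4,0,6,4](1)
Move 2: P1 pit5 -> P1=[3,6,5,3,3,0](1) P2=[4,5,5,0,6,4](1)
Move 3: P1 pit0 -> P1=[0,7,6,4,3,0](1) P2=[4,5,5,0,6,4](1)
Move 4: P2 pit5 -> P1=[1,8,7,4,3,0](1) P2=[4,5,5,0,6,0](2)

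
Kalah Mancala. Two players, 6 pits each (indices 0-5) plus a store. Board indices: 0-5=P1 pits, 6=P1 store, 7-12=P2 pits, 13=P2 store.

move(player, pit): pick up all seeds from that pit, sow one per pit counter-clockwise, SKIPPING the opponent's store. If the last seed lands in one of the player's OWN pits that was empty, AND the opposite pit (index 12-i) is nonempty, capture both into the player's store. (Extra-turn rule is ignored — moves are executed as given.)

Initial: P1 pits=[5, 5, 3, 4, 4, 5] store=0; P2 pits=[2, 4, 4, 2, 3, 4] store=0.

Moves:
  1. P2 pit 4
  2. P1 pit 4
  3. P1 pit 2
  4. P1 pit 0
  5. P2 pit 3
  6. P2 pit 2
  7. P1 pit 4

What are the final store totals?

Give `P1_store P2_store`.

Answer: 3 2

Derivation:
Move 1: P2 pit4 -> P1=[6,5,3,4,4,5](0) P2=[2,4,4,2,0,5](1)
Move 2: P1 pit4 -> P1=[6,5,3,4,0,6](1) P2=[3,5,4,2,0,5](1)
Move 3: P1 pit2 -> P1=[6,5,0,5,1,7](1) P2=[3,5,4,2,0,5](1)
Move 4: P1 pit0 -> P1=[0,6,1,6,2,8](2) P2=[3,5,4,2,0,5](1)
Move 5: P2 pit3 -> P1=[0,6,1,6,2,8](2) P2=[3,5,4,0,1,6](1)
Move 6: P2 pit2 -> P1=[0,6,1,6,2,8](2) P2=[3,5,0,1,2,7](2)
Move 7: P1 pit4 -> P1=[0,6,1,6,0,9](3) P2=[3,5,0,1,2,7](2)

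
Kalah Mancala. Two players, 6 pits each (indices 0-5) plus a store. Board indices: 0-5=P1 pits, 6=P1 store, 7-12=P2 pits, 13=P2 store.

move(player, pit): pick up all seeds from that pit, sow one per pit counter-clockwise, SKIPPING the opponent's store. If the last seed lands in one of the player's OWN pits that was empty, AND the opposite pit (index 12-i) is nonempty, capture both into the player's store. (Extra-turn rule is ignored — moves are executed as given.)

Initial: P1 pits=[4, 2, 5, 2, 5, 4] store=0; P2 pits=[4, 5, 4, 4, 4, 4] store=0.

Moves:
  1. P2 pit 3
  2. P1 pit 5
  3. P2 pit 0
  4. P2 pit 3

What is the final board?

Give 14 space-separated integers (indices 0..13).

Move 1: P2 pit3 -> P1=[5,2,5,2,5,4](0) P2=[4,5,4,0,5,5](1)
Move 2: P1 pit5 -> P1=[5,2,5,2,5,0](1) P2=[5,6,5,0,5,5](1)
Move 3: P2 pit0 -> P1=[5,2,5,2,5,0](1) P2=[0,7,6,1,6,6](1)
Move 4: P2 pit3 -> P1=[5,2,5,2,5,0](1) P2=[0,7,6,0,7,6](1)

Answer: 5 2 5 2 5 0 1 0 7 6 0 7 6 1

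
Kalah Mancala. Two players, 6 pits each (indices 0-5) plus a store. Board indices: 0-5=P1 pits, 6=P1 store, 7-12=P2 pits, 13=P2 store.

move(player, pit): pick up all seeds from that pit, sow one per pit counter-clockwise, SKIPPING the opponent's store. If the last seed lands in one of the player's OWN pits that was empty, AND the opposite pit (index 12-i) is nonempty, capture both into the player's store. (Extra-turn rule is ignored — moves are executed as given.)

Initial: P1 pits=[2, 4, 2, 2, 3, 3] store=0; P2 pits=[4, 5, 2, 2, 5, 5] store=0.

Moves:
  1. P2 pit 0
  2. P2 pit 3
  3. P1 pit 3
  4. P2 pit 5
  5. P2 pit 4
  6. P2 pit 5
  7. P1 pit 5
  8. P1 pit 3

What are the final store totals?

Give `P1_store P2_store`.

Move 1: P2 pit0 -> P1=[2,4,2,2,3,3](0) P2=[0,6,3,3,6,5](0)
Move 2: P2 pit3 -> P1=[2,4,2,2,3,3](0) P2=[0,6,3,0,7,6](1)
Move 3: P1 pit3 -> P1=[2,4,2,0,4,4](0) P2=[0,6,3,0,7,6](1)
Move 4: P2 pit5 -> P1=[3,5,3,1,5,4](0) P2=[0,6,3,0,7,0](2)
Move 5: P2 pit4 -> P1=[4,6,4,2,6,4](0) P2=[0,6,3,0,0,1](3)
Move 6: P2 pit5 -> P1=[4,6,4,2,6,4](0) P2=[0,6,3,0,0,0](4)
Move 7: P1 pit5 -> P1=[4,6,4,2,6,0](1) P2=[1,7,4,0,0,0](4)
Move 8: P1 pit3 -> P1=[4,6,4,0,7,0](3) P2=[0,7,4,0,0,0](4)

Answer: 3 4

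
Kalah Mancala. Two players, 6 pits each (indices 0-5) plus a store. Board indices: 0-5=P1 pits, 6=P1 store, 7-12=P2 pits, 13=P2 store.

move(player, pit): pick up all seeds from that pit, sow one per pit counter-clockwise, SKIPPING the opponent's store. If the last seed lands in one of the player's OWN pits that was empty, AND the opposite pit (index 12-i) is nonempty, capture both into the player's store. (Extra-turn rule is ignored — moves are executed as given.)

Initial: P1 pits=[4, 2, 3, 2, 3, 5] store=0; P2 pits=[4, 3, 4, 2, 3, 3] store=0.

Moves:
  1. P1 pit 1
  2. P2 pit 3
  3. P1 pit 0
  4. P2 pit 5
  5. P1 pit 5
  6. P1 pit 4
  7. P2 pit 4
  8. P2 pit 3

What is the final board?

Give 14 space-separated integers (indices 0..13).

Move 1: P1 pit1 -> P1=[4,0,4,3,3,5](0) P2=[4,3,4,2,3,3](0)
Move 2: P2 pit3 -> P1=[4,0,4,3,3,5](0) P2=[4,3,4,0,4,4](0)
Move 3: P1 pit0 -> P1=[0,1,5,4,4,5](0) P2=[4,3,4,0,4,4](0)
Move 4: P2 pit5 -> P1=[1,2,6,4,4,5](0) P2=[4,3,4,0,4,0](1)
Move 5: P1 pit5 -> P1=[1,2,6,4,4,0](1) P2=[5,4,5,1,4,0](1)
Move 6: P1 pit4 -> P1=[1,2,6,4,0,1](2) P2=[6,5,5,1,4,0](1)
Move 7: P2 pit4 -> P1=[2,3,6,4,0,1](2) P2=[6,5,5,1,0,1](2)
Move 8: P2 pit3 -> P1=[2,0,6,4,0,1](2) P2=[6,5,5,0,0,1](6)

Answer: 2 0 6 4 0 1 2 6 5 5 0 0 1 6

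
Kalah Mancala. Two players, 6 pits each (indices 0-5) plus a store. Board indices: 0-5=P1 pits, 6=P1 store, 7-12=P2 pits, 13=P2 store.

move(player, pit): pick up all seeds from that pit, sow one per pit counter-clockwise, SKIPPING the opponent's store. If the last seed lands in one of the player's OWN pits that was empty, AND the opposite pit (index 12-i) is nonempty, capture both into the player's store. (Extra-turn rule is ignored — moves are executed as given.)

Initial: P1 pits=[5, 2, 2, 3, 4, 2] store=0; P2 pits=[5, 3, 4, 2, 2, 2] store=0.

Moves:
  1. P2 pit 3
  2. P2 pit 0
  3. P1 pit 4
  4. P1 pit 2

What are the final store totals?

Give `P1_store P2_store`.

Answer: 7 0

Derivation:
Move 1: P2 pit3 -> P1=[5,2,2,3,4,2](0) P2=[5,3,4,0,3,3](0)
Move 2: P2 pit0 -> P1=[5,2,2,3,4,2](0) P2=[0,4,5,1,4,4](0)
Move 3: P1 pit4 -> P1=[5,2,2,3,0,3](1) P2=[1,5,5,1,4,4](0)
Move 4: P1 pit2 -> P1=[5,2,0,4,0,3](7) P2=[1,0,5,1,4,4](0)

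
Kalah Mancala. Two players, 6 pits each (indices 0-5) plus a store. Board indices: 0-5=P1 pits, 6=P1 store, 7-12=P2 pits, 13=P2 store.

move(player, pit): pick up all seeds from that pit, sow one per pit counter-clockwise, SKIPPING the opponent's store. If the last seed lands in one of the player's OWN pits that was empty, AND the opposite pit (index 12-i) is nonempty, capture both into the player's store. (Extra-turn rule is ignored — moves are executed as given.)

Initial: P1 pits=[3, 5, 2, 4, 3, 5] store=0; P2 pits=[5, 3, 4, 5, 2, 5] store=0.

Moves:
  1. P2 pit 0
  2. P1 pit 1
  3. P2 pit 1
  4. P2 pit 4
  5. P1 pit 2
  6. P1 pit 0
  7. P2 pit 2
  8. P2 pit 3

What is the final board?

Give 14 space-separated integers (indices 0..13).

Answer: 2 4 2 8 7 7 1 0 0 0 0 2 10 3

Derivation:
Move 1: P2 pit0 -> P1=[3,5,2,4,3,5](0) P2=[0,4,5,6,3,6](0)
Move 2: P1 pit1 -> P1=[3,0,3,5,4,6](1) P2=[0,4,5,6,3,6](0)
Move 3: P2 pit1 -> P1=[3,0,3,5,4,6](1) P2=[0,0,6,7,4,7](0)
Move 4: P2 pit4 -> P1=[4,1,3,5,4,6](1) P2=[0,0,6,7,0,8](1)
Move 5: P1 pit2 -> P1=[4,1,0,6,5,7](1) P2=[0,0,6,7,0,8](1)
Move 6: P1 pit0 -> P1=[0,2,1,7,6,7](1) P2=[0,0,6,7,0,8](1)
Move 7: P2 pit2 -> P1=[1,3,1,7,6,7](1) P2=[0,0,0,8,1,9](2)
Move 8: P2 pit3 -> P1=[2,4,2,8,7,7](1) P2=[0,0,0,0,2,10](3)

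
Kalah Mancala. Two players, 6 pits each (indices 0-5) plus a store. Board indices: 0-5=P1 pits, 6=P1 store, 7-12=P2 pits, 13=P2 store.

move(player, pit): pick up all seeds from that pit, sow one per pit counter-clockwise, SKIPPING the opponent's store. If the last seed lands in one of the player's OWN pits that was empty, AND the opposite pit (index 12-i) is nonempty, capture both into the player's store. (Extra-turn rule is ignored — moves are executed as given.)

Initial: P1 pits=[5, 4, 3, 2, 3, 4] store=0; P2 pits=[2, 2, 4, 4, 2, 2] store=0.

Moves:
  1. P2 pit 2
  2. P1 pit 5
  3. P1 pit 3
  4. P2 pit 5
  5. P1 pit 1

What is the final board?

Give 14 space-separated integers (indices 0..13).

Answer: 6 0 4 1 5 1 6 0 3 1 5 3 0 2

Derivation:
Move 1: P2 pit2 -> P1=[5,4,3,2,3,4](0) P2=[2,2,0,5,3,3](1)
Move 2: P1 pit5 -> P1=[5,4,3,2,3,0](1) P2=[3,3,1,5,3,3](1)
Move 3: P1 pit3 -> P1=[5,4,3,0,4,0](5) P2=[0,3,1,5,3,3](1)
Move 4: P2 pit5 -> P1=[6,5,3,0,4,0](5) P2=[0,3,1,5,3,0](2)
Move 5: P1 pit1 -> P1=[6,0,4,1,5,1](6) P2=[0,3,1,5,3,0](2)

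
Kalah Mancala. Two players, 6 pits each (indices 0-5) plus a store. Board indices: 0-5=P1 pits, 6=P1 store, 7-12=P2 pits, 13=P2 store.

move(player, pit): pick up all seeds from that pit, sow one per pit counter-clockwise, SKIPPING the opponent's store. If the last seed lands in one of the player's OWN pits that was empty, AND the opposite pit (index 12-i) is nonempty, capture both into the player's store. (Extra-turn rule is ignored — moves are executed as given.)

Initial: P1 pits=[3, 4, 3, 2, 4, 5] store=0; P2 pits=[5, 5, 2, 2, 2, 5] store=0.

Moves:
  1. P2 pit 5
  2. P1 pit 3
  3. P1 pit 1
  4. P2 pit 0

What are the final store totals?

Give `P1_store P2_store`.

Move 1: P2 pit5 -> P1=[4,5,4,3,4,5](0) P2=[5,5,2,2,2,0](1)
Move 2: P1 pit3 -> P1=[4,5,4,0,5,6](1) P2=[5,5,2,2,2,0](1)
Move 3: P1 pit1 -> P1=[4,0,5,1,6,7](2) P2=[5,5,2,2,2,0](1)
Move 4: P2 pit0 -> P1=[0,0,5,1,6,7](2) P2=[0,6,3,3,3,0](6)

Answer: 2 6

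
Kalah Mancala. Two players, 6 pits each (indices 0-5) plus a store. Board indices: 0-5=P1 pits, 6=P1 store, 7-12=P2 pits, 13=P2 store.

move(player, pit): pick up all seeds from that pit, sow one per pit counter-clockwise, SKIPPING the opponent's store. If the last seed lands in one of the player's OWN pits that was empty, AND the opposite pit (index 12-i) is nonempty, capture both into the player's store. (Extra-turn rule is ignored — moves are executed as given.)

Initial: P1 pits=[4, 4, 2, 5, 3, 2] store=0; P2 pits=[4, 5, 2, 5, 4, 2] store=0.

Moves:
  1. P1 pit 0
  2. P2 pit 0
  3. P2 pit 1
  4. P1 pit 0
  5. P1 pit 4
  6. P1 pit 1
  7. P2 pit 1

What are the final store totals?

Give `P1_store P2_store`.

Move 1: P1 pit0 -> P1=[0,5,3,6,4,2](0) P2=[4,5,2,5,4,2](0)
Move 2: P2 pit0 -> P1=[0,5,3,6,4,2](0) P2=[0,6,3,6,5,2](0)
Move 3: P2 pit1 -> P1=[1,5,3,6,4,2](0) P2=[0,0,4,7,6,3](1)
Move 4: P1 pit0 -> P1=[0,6,3,6,4,2](0) P2=[0,0,4,7,6,3](1)
Move 5: P1 pit4 -> P1=[0,6,3,6,0,3](1) P2=[1,1,4,7,6,3](1)
Move 6: P1 pit1 -> P1=[0,0,4,7,1,4](2) P2=[2,1,4,7,6,3](1)
Move 7: P2 pit1 -> P1=[0,0,4,7,1,4](2) P2=[2,0,5,7,6,3](1)

Answer: 2 1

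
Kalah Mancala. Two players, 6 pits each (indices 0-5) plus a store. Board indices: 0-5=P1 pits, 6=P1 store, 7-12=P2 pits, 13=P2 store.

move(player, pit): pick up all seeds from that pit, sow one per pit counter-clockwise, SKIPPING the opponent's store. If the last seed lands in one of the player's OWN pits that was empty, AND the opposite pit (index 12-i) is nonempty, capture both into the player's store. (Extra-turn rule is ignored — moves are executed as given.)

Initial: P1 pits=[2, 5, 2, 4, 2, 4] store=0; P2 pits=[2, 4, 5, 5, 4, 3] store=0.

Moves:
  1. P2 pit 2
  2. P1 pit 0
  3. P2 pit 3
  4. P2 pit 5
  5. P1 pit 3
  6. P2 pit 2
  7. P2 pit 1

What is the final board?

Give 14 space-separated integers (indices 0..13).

Move 1: P2 pit2 -> P1=[3,5,2,4,2,4](0) P2=[2,4,0,6,5,4](1)
Move 2: P1 pit0 -> P1=[0,6,3,5,2,4](0) P2=[2,4,0,6,5,4](1)
Move 3: P2 pit3 -> P1=[1,7,4,5,2,4](0) P2=[2,4,0,0,6,5](2)
Move 4: P2 pit5 -> P1=[2,8,5,6,2,4](0) P2=[2,4,0,0,6,0](3)
Move 5: P1 pit3 -> P1=[2,8,5,0,3,5](1) P2=[3,5,1,0,6,0](3)
Move 6: P2 pit2 -> P1=[2,8,0,0,3,5](1) P2=[3,5,0,0,6,0](9)
Move 7: P2 pit1 -> P1=[2,8,0,0,3,5](1) P2=[3,0,1,1,7,1](10)

Answer: 2 8 0 0 3 5 1 3 0 1 1 7 1 10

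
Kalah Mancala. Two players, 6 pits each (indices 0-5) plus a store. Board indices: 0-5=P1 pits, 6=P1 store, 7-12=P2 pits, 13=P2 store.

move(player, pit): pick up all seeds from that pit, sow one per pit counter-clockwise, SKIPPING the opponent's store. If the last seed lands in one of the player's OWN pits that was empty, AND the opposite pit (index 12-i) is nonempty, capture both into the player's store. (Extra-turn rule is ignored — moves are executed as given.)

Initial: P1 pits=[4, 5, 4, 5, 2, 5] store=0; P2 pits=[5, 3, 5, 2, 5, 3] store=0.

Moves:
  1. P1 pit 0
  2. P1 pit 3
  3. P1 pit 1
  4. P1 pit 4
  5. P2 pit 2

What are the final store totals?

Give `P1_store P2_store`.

Answer: 3 1

Derivation:
Move 1: P1 pit0 -> P1=[0,6,5,6,3,5](0) P2=[5,3,5,2,5,3](0)
Move 2: P1 pit3 -> P1=[0,6,5,0,4,6](1) P2=[6,4,6,2,5,3](0)
Move 3: P1 pit1 -> P1=[0,0,6,1,5,7](2) P2=[7,4,6,2,5,3](0)
Move 4: P1 pit4 -> P1=[0,0,6,1,0,8](3) P2=[8,5,7,2,5,3](0)
Move 5: P2 pit2 -> P1=[1,1,7,1,0,8](3) P2=[8,5,0,3,6,4](1)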